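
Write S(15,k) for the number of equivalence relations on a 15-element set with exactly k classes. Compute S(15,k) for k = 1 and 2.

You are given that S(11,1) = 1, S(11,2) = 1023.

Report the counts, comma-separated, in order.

1, 16383

@12  (12,1):1·1+0→1, (12,2):1023·2+1→2047
@13  (13,1):1·1+0→1, (13,2):2047·2+1→4095
@14  (14,1):1·1+0→1, (14,2):4095·2+1→8191
@15  (15,1):1·1+0→1, (15,2):8191·2+1→16383
Read S(15,1) = 1, S(15,2) = 16383.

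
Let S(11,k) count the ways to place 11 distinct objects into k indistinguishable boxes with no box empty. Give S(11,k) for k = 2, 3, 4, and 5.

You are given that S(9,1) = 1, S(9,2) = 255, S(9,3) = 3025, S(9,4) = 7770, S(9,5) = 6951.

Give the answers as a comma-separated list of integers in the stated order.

1023, 28501, 145750, 246730

@10  (10,1):1·1+0→1, (10,2):255·2+1→511, (10,3):3025·3+255→9330, (10,4):7770·4+3025→34105, (10,5):6951·5+7770→42525
@11  (11,2):511·2+1→1023, (11,3):9330·3+511→28501, (11,4):34105·4+9330→145750, (11,5):42525·5+34105→246730
Read S(11,2) = 1023, S(11,3) = 28501, S(11,4) = 145750, S(11,5) = 246730.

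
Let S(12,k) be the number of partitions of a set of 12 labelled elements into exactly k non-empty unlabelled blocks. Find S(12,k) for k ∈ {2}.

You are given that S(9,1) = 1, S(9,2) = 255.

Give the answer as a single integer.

2047

row 10: T[10][1]=1·1+0=1  T[10][2]=2·255+1=511
row 11: T[11][1]=1·1+0=1  T[11][2]=2·511+1=1023
row 12: T[12][2]=2·1023+1=2047
Read S(12,2) = 2047.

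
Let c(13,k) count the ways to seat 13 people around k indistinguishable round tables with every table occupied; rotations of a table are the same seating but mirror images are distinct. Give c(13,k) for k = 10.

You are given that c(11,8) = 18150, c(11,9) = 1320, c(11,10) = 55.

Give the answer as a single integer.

r12: T_12,9=11×1320+18150=32670; T_12,10=11×55+1320=1925
r13: T_13,10=12×1925+32670=55770
Read c(13,10) = 55770.

55770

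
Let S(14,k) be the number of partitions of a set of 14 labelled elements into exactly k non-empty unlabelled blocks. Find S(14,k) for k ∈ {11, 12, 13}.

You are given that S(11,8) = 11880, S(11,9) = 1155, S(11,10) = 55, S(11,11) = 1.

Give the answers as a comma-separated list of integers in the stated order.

i=12: T(12,9)=11880+9·1155=22275 | T(12,10)=1155+10·55=1705 | T(12,11)=55+11·1=66 | T(12,12)=1+12·0=1
i=13: T(13,10)=22275+10·1705=39325 | T(13,11)=1705+11·66=2431 | T(13,12)=66+12·1=78 | T(13,13)=1+13·0=1
i=14: T(14,11)=39325+11·2431=66066 | T(14,12)=2431+12·78=3367 | T(14,13)=78+13·1=91
Read S(14,11) = 66066, S(14,12) = 3367, S(14,13) = 91.

66066, 3367, 91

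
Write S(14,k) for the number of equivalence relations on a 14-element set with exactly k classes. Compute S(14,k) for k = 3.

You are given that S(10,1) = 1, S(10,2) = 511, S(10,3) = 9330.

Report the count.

row 11: T[11][1]=1·1+0=1  T[11][2]=2·511+1=1023  T[11][3]=3·9330+511=28501
row 12: T[12][1]=1·1+0=1  T[12][2]=2·1023+1=2047  T[12][3]=3·28501+1023=86526
row 13: T[13][2]=2·2047+1=4095  T[13][3]=3·86526+2047=261625
row 14: T[14][3]=3·261625+4095=788970
Read S(14,3) = 788970.

788970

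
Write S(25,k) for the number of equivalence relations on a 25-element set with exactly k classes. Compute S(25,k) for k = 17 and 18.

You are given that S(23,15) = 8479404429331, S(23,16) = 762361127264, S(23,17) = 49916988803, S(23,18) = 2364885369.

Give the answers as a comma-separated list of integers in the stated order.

48063331393110, 3275678594925

[24] T[24,16]:16*762361127264+8479404429331=20677182465555 · T[24,17]:17*49916988803+762361127264=1610949936915 · T[24,18]:18*2364885369+49916988803=92484925445
[25] T[25,17]:17*1610949936915+20677182465555=48063331393110 · T[25,18]:18*92484925445+1610949936915=3275678594925
Read S(25,17) = 48063331393110, S(25,18) = 3275678594925.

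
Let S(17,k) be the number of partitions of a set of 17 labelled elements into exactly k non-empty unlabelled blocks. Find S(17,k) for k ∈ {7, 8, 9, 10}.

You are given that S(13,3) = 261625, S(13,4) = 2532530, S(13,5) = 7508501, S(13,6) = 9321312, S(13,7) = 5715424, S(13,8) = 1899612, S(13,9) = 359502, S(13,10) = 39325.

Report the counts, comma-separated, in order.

25708104786, 20415995028, 9528822303, 2758334150

@14  (14,4):2532530·4+261625→10391745, (14,5):7508501·5+2532530→40075035, (14,6):9321312·6+7508501→63436373, (14,7):5715424·7+9321312→49329280, (14,8):1899612·8+5715424→20912320, (14,9):359502·9+1899612→5135130, (14,10):39325·10+359502→752752
@15  (15,5):40075035·5+10391745→210766920, (15,6):63436373·6+40075035→420693273, (15,7):49329280·7+63436373→408741333, (15,8):20912320·8+49329280→216627840, (15,9):5135130·9+20912320→67128490, (15,10):752752·10+5135130→12662650
@16  (16,6):420693273·6+210766920→2734926558, (16,7):408741333·7+420693273→3281882604, (16,8):216627840·8+408741333→2141764053, (16,9):67128490·9+216627840→820784250, (16,10):12662650·10+67128490→193754990
@17  (17,7):3281882604·7+2734926558→25708104786, (17,8):2141764053·8+3281882604→20415995028, (17,9):820784250·9+2141764053→9528822303, (17,10):193754990·10+820784250→2758334150
Read S(17,7) = 25708104786, S(17,8) = 20415995028, S(17,9) = 9528822303, S(17,10) = 2758334150.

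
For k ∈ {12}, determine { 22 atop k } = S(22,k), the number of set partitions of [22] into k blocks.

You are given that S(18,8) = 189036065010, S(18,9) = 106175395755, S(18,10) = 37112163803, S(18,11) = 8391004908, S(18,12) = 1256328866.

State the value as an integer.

@19  (19,9):106175395755·9+189036065010→1144614626805, (19,10):37112163803·10+106175395755→477297033785, (19,11):8391004908·11+37112163803→129413217791, (19,12):1256328866·12+8391004908→23466951300
@20  (20,10):477297033785·10+1144614626805→5917584964655, (20,11):129413217791·11+477297033785→1900842429486, (20,12):23466951300·12+129413217791→411016633391
@21  (21,11):1900842429486·11+5917584964655→26826851689001, (21,12):411016633391·12+1900842429486→6833042030178
@22  (22,12):6833042030178·12+26826851689001→108823356051137
Read S(22,12) = 108823356051137.

108823356051137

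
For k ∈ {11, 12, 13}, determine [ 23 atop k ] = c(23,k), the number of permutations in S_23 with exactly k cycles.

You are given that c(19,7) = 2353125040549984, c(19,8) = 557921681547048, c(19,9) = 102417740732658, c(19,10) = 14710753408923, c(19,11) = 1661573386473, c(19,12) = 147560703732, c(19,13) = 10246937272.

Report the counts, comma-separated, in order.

1103230881185949736, 129006659818331295, 12363045847086207

@20  (20,8):557921681547048·19+2353125040549984→12953636989943896, (20,9):102417740732658·19+557921681547048→2503858755467550, (20,10):14710753408923·19+102417740732658→381922055502195, (20,11):1661573386473·19+14710753408923→46280647751910, (20,12):147560703732·19+1661573386473→4465226757381, (20,13):10246937272·19+147560703732→342252511900
@21  (21,9):2503858755467550·20+12953636989943896→63030812099294896, (21,10):381922055502195·20+2503858755467550→10142299865511450, (21,11):46280647751910·20+381922055502195→1307535010540395, (21,12):4465226757381·20+46280647751910→135585182899530, (21,13):342252511900·20+4465226757381→11310276995381
@22  (22,10):10142299865511450·21+63030812099294896→276019109275035346, (22,11):1307535010540395·21+10142299865511450→37600535086859745, (22,12):135585182899530·21+1307535010540395→4154823851430525, (22,13):11310276995381·21+135585182899530→373100999802531
@23  (23,11):37600535086859745·22+276019109275035346→1103230881185949736, (23,12):4154823851430525·22+37600535086859745→129006659818331295, (23,13):373100999802531·22+4154823851430525→12363045847086207
Read c(23,11) = 1103230881185949736, c(23,12) = 129006659818331295, c(23,13) = 12363045847086207.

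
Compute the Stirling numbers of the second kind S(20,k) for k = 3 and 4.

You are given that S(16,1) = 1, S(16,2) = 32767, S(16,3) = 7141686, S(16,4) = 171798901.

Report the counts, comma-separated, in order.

580606446, 45232115901

r17: T_17,1=1×1+0=1; T_17,2=2×32767+1=65535; T_17,3=3×7141686+32767=21457825; T_17,4=4×171798901+7141686=694337290
r18: T_18,1=1×1+0=1; T_18,2=2×65535+1=131071; T_18,3=3×21457825+65535=64439010; T_18,4=4×694337290+21457825=2798806985
r19: T_19,2=2×131071+1=262143; T_19,3=3×64439010+131071=193448101; T_19,4=4×2798806985+64439010=11259666950
r20: T_20,3=3×193448101+262143=580606446; T_20,4=4×11259666950+193448101=45232115901
Read S(20,3) = 580606446, S(20,4) = 45232115901.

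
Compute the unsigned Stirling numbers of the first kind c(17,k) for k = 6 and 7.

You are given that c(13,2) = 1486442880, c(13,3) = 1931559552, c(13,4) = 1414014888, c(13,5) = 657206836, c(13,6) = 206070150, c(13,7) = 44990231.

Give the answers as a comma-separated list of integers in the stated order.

row 14: T[14][3]=13·1931559552+1486442880=26596717056  T[14][4]=13·1414014888+1931559552=20313753096  T[14][5]=13·657206836+1414014888=9957703756  T[14][6]=13·206070150+657206836=3336118786  T[14][7]=13·44990231+206070150=790943153
row 15: T[15][4]=14·20313753096+26596717056=310989260400  T[15][5]=14·9957703756+20313753096=159721605680  T[15][6]=14·3336118786+9957703756=56663366760  T[15][7]=14·790943153+3336118786=14409322928
row 16: T[16][5]=15·159721605680+310989260400=2706813345600  T[16][6]=15·56663366760+159721605680=1009672107080  T[16][7]=15·14409322928+56663366760=272803210680
row 17: T[17][6]=16·1009672107080+2706813345600=18861567058880  T[17][7]=16·272803210680+1009672107080=5374523477960
Read c(17,6) = 18861567058880, c(17,7) = 5374523477960.

18861567058880, 5374523477960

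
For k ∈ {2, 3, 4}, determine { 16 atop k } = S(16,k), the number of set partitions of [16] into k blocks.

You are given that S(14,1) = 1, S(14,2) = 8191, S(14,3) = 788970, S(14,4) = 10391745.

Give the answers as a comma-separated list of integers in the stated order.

r15: T_15,1=1×1+0=1; T_15,2=2×8191+1=16383; T_15,3=3×788970+8191=2375101; T_15,4=4×10391745+788970=42355950
r16: T_16,2=2×16383+1=32767; T_16,3=3×2375101+16383=7141686; T_16,4=4×42355950+2375101=171798901
Read S(16,2) = 32767, S(16,3) = 7141686, S(16,4) = 171798901.

32767, 7141686, 171798901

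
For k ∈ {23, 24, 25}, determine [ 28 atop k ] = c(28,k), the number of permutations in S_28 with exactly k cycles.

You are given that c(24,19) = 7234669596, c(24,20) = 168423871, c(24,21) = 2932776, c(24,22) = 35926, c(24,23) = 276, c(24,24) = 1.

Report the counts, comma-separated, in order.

row 25: T[25][20]=24·168423871+7234669596=11276842500  T[25][21]=24·2932776+168423871=238810495  T[25][22]=24·35926+2932776=3795000  T[25][23]=24·276+35926=42550  T[25][24]=24·1+276=300  T[25][25]=24·0+1=1
row 26: T[26][21]=25·238810495+11276842500=17247104875  T[26][22]=25·3795000+238810495=333685495  T[26][23]=25·42550+3795000=4858750  T[26][24]=25·300+42550=50050  T[26][25]=25·1+300=325
row 27: T[27][22]=26·333685495+17247104875=25922927745  T[27][23]=26·4858750+333685495=460012995  T[27][24]=26·50050+4858750=6160050  T[27][25]=26·325+50050=58500
row 28: T[28][23]=27·460012995+25922927745=38343278610  T[28][24]=27·6160050+460012995=626334345  T[28][25]=27·58500+6160050=7739550
Read c(28,23) = 38343278610, c(28,24) = 626334345, c(28,25) = 7739550.

38343278610, 626334345, 7739550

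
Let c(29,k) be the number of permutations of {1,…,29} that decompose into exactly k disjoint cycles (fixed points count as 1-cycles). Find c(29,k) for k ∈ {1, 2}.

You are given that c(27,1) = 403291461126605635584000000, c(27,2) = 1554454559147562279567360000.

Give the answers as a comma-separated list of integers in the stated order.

304888344611713860501504000000, 1197348677077520393310044160000

@28  (28,1):403291461126605635584000000·27+0→10888869450418352160768000000, (28,2):1554454559147562279567360000·27+403291461126605635584000000→42373564558110787183902720000
@29  (29,1):10888869450418352160768000000·28+0→304888344611713860501504000000, (29,2):42373564558110787183902720000·28+10888869450418352160768000000→1197348677077520393310044160000
Read c(29,1) = 304888344611713860501504000000, c(29,2) = 1197348677077520393310044160000.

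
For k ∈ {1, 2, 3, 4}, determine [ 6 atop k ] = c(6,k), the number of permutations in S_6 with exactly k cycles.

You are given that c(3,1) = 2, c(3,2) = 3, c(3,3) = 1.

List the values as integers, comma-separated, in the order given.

120, 274, 225, 85

r4: T_4,1=3×2+0=6; T_4,2=3×3+2=11; T_4,3=3×1+3=6; T_4,4=3×0+1=1
r5: T_5,1=4×6+0=24; T_5,2=4×11+6=50; T_5,3=4×6+11=35; T_5,4=4×1+6=10
r6: T_6,1=5×24+0=120; T_6,2=5×50+24=274; T_6,3=5×35+50=225; T_6,4=5×10+35=85
Read c(6,1) = 120, c(6,2) = 274, c(6,3) = 225, c(6,4) = 85.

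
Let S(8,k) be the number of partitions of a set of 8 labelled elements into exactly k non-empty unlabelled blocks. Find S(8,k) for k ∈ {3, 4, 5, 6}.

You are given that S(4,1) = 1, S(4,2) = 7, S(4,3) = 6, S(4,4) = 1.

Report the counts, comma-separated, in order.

966, 1701, 1050, 266

r5: T_5,1=1×1+0=1; T_5,2=2×7+1=15; T_5,3=3×6+7=25; T_5,4=4×1+6=10; T_5,5=5×0+1=1
r6: T_6,1=1×1+0=1; T_6,2=2×15+1=31; T_6,3=3×25+15=90; T_6,4=4×10+25=65; T_6,5=5×1+10=15; T_6,6=6×0+1=1
r7: T_7,2=2×31+1=63; T_7,3=3×90+31=301; T_7,4=4×65+90=350; T_7,5=5×15+65=140; T_7,6=6×1+15=21
r8: T_8,3=3×301+63=966; T_8,4=4×350+301=1701; T_8,5=5×140+350=1050; T_8,6=6×21+140=266
Read S(8,3) = 966, S(8,4) = 1701, S(8,5) = 1050, S(8,6) = 266.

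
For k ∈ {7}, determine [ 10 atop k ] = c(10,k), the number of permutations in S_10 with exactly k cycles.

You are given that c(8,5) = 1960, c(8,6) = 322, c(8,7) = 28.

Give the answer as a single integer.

r9: T_9,6=8×322+1960=4536; T_9,7=8×28+322=546
r10: T_10,7=9×546+4536=9450
Read c(10,7) = 9450.

9450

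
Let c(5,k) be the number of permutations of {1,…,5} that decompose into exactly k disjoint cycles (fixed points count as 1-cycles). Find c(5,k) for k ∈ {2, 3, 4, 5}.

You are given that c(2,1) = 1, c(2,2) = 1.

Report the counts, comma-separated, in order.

50, 35, 10, 1

[3] T[3,1]:2*1+0=2 · T[3,2]:2*1+1=3 · T[3,3]:2*0+1=1
[4] T[4,1]:3*2+0=6 · T[4,2]:3*3+2=11 · T[4,3]:3*1+3=6 · T[4,4]:3*0+1=1
[5] T[5,2]:4*11+6=50 · T[5,3]:4*6+11=35 · T[5,4]:4*1+6=10 · T[5,5]:4*0+1=1
Read c(5,2) = 50, c(5,3) = 35, c(5,4) = 10, c(5,5) = 1.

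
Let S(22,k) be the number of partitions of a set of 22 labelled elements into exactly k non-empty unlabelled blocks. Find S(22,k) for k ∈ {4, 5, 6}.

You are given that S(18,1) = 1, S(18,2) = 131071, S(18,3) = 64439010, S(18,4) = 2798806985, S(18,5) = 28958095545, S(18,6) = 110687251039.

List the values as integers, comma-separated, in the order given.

[19] T[19,1]:1*1+0=1 · T[19,2]:2*131071+1=262143 · T[19,3]:3*64439010+131071=193448101 · T[19,4]:4*2798806985+64439010=11259666950 · T[19,5]:5*28958095545+2798806985=147589284710 · T[19,6]:6*110687251039+28958095545=693081601779
[20] T[20,2]:2*262143+1=524287 · T[20,3]:3*193448101+262143=580606446 · T[20,4]:4*11259666950+193448101=45232115901 · T[20,5]:5*147589284710+11259666950=749206090500 · T[20,6]:6*693081601779+147589284710=4306078895384
[21] T[21,3]:3*580606446+524287=1742343625 · T[21,4]:4*45232115901+580606446=181509070050 · T[21,5]:5*749206090500+45232115901=3791262568401 · T[21,6]:6*4306078895384+749206090500=26585679462804
[22] T[22,4]:4*181509070050+1742343625=727778623825 · T[22,5]:5*3791262568401+181509070050=19137821912055 · T[22,6]:6*26585679462804+3791262568401=163305339345225
Read S(22,4) = 727778623825, S(22,5) = 19137821912055, S(22,6) = 163305339345225.

727778623825, 19137821912055, 163305339345225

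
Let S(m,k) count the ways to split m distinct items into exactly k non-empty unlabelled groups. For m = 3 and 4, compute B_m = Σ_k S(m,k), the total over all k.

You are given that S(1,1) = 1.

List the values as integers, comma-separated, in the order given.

i=2: T(2,1)=0+1·1=1 | T(2,2)=1+2·0=1
i=3: T(3,1)=0+1·1=1 | T(3,2)=1+2·1=3 | T(3,3)=1+3·0=1
i=4: T(4,1)=0+1·1=1 | T(4,2)=1+2·3=7 | T(4,3)=3+3·1=6 | T(4,4)=1+4·0=1
B_3 = ΣS(3,k) = 1+3+1 = 5
B_4 = ΣS(4,k) = 1+7+6+1 = 15

5, 15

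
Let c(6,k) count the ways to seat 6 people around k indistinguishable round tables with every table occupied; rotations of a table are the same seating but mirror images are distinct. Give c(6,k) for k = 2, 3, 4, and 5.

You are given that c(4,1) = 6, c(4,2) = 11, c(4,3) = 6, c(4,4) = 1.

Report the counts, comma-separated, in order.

row 5: T[5][1]=4·6+0=24  T[5][2]=4·11+6=50  T[5][3]=4·6+11=35  T[5][4]=4·1+6=10  T[5][5]=4·0+1=1
row 6: T[6][2]=5·50+24=274  T[6][3]=5·35+50=225  T[6][4]=5·10+35=85  T[6][5]=5·1+10=15
Read c(6,2) = 274, c(6,3) = 225, c(6,4) = 85, c(6,5) = 15.

274, 225, 85, 15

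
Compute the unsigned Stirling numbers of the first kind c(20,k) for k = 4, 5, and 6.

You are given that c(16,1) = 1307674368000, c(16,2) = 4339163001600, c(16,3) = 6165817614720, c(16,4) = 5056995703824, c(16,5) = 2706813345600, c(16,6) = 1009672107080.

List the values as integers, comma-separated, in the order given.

610116075740491776, 371384787345228000, 161429736530118960

@17  (17,1):1307674368000·16+0→20922789888000, (17,2):4339163001600·16+1307674368000→70734282393600, (17,3):6165817614720·16+4339163001600→102992244837120, (17,4):5056995703824·16+6165817614720→87077748875904, (17,5):2706813345600·16+5056995703824→48366009233424, (17,6):1009672107080·16+2706813345600→18861567058880
@18  (18,2):70734282393600·17+20922789888000→1223405590579200, (18,3):102992244837120·17+70734282393600→1821602444624640, (18,4):87077748875904·17+102992244837120→1583313975727488, (18,5):48366009233424·17+87077748875904→909299905844112, (18,6):18861567058880·17+48366009233424→369012649234384
@19  (19,3):1821602444624640·18+1223405590579200→34012249593822720, (19,4):1583313975727488·18+1821602444624640→30321254007719424, (19,5):909299905844112·18+1583313975727488→17950712280921504, (19,6):369012649234384·18+909299905844112→7551527592063024
@20  (20,4):30321254007719424·19+34012249593822720→610116075740491776, (20,5):17950712280921504·19+30321254007719424→371384787345228000, (20,6):7551527592063024·19+17950712280921504→161429736530118960
Read c(20,4) = 610116075740491776, c(20,5) = 371384787345228000, c(20,6) = 161429736530118960.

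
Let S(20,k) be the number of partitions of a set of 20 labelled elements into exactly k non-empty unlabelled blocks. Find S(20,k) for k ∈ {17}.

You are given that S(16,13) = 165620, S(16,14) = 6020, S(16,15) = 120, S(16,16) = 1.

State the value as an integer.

741285

[17] T[17,14]:14*6020+165620=249900 · T[17,15]:15*120+6020=7820 · T[17,16]:16*1+120=136 · T[17,17]:17*0+1=1
[18] T[18,15]:15*7820+249900=367200 · T[18,16]:16*136+7820=9996 · T[18,17]:17*1+136=153
[19] T[19,16]:16*9996+367200=527136 · T[19,17]:17*153+9996=12597
[20] T[20,17]:17*12597+527136=741285
Read S(20,17) = 741285.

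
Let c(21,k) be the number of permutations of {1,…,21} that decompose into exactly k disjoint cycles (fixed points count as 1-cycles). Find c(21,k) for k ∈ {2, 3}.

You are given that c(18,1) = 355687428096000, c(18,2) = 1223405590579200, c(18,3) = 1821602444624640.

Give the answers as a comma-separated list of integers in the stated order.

8752948036761600000, 13803759753640704000

row 19: T[19][1]=18·355687428096000+0=6402373705728000  T[19][2]=18·1223405590579200+355687428096000=22376988058521600  T[19][3]=18·1821602444624640+1223405590579200=34012249593822720
row 20: T[20][1]=19·6402373705728000+0=121645100408832000  T[20][2]=19·22376988058521600+6402373705728000=431565146817638400  T[20][3]=19·34012249593822720+22376988058521600=668609730341153280
row 21: T[21][2]=20·431565146817638400+121645100408832000=8752948036761600000  T[21][3]=20·668609730341153280+431565146817638400=13803759753640704000
Read c(21,2) = 8752948036761600000, c(21,3) = 13803759753640704000.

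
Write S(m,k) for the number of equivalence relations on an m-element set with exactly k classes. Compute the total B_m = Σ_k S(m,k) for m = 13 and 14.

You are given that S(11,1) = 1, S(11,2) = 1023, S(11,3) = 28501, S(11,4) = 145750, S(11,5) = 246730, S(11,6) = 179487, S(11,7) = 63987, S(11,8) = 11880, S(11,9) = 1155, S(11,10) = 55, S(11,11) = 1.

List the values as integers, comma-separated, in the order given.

27644437, 190899322

r12: T_12,1=1×1+0=1; T_12,2=2×1023+1=2047; T_12,3=3×28501+1023=86526; T_12,4=4×145750+28501=611501; T_12,5=5×246730+145750=1379400; T_12,6=6×179487+246730=1323652; T_12,7=7×63987+179487=627396; T_12,8=8×11880+63987=159027; T_12,9=9×1155+11880=22275; T_12,10=10×55+1155=1705; T_12,11=11×1+55=66; T_12,12=12×0+1=1
r13: T_13,1=1×1+0=1; T_13,2=2×2047+1=4095; T_13,3=3×86526+2047=261625; T_13,4=4×611501+86526=2532530; T_13,5=5×1379400+611501=7508501; T_13,6=6×1323652+1379400=9321312; T_13,7=7×627396+1323652=5715424; T_13,8=8×159027+627396=1899612; T_13,9=9×22275+159027=359502; T_13,10=10×1705+22275=39325; T_13,11=11×66+1705=2431; T_13,12=12×1+66=78; T_13,13=13×0+1=1
r14: T_14,1=1×1+0=1; T_14,2=2×4095+1=8191; T_14,3=3×261625+4095=788970; T_14,4=4×2532530+261625=10391745; T_14,5=5×7508501+2532530=40075035; T_14,6=6×9321312+7508501=63436373; T_14,7=7×5715424+9321312=49329280; T_14,8=8×1899612+5715424=20912320; T_14,9=9×359502+1899612=5135130; T_14,10=10×39325+359502=752752; T_14,11=11×2431+39325=66066; T_14,12=12×78+2431=3367; T_14,13=13×1+78=91; T_14,14=14×0+1=1
B_13 = ΣS(13,k) = 1+4095+261625+2532530+7508501+9321312+5715424+1899612+359502+39325+2431+78+1 = 27644437
B_14 = ΣS(14,k) = 1+8191+788970+10391745+40075035+63436373+49329280+20912320+5135130+752752+66066+3367+91+1 = 190899322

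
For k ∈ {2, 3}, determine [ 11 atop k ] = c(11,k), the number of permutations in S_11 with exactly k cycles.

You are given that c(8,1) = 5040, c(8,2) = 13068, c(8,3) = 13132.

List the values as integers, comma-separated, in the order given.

10628640, 12753576

row 9: T[9][1]=8·5040+0=40320  T[9][2]=8·13068+5040=109584  T[9][3]=8·13132+13068=118124
row 10: T[10][1]=9·40320+0=362880  T[10][2]=9·109584+40320=1026576  T[10][3]=9·118124+109584=1172700
row 11: T[11][2]=10·1026576+362880=10628640  T[11][3]=10·1172700+1026576=12753576
Read c(11,2) = 10628640, c(11,3) = 12753576.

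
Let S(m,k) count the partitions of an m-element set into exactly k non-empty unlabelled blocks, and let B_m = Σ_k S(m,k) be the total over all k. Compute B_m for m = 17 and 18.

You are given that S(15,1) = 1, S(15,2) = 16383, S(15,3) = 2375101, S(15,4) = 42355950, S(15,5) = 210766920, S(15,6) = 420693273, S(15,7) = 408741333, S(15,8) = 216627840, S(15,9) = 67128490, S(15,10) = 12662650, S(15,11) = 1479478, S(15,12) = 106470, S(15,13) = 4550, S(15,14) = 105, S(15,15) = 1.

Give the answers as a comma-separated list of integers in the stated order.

i=16: T(16,1)=0+1·1=1 | T(16,2)=1+2·16383=32767 | T(16,3)=16383+3·2375101=7141686 | T(16,4)=2375101+4·42355950=171798901 | T(16,5)=42355950+5·210766920=1096190550 | T(16,6)=210766920+6·420693273=2734926558 | T(16,7)=420693273+7·408741333=3281882604 | T(16,8)=408741333+8·216627840=2141764053 | T(16,9)=216627840+9·67128490=820784250 | T(16,10)=67128490+10·12662650=193754990 | T(16,11)=12662650+11·1479478=28936908 | T(16,12)=1479478+12·106470=2757118 | T(16,13)=106470+13·4550=165620 | T(16,14)=4550+14·105=6020 | T(16,15)=105+15·1=120 | T(16,16)=1+16·0=1
i=17: T(17,1)=0+1·1=1 | T(17,2)=1+2·32767=65535 | T(17,3)=32767+3·7141686=21457825 | T(17,4)=7141686+4·171798901=694337290 | T(17,5)=171798901+5·1096190550=5652751651 | T(17,6)=1096190550+6·2734926558=17505749898 | T(17,7)=2734926558+7·3281882604=25708104786 | T(17,8)=3281882604+8·2141764053=20415995028 | T(17,9)=2141764053+9·820784250=9528822303 | T(17,10)=820784250+10·193754990=2758334150 | T(17,11)=193754990+11·28936908=512060978 | T(17,12)=28936908+12·2757118=62022324 | T(17,13)=2757118+13·165620=4910178 | T(17,14)=165620+14·6020=249900 | T(17,15)=6020+15·120=7820 | T(17,16)=120+16·1=136 | T(17,17)=1+17·0=1
i=18: T(18,1)=0+1·1=1 | T(18,2)=1+2·65535=131071 | T(18,3)=65535+3·21457825=64439010 | T(18,4)=21457825+4·694337290=2798806985 | T(18,5)=694337290+5·5652751651=28958095545 | T(18,6)=5652751651+6·17505749898=110687251039 | T(18,7)=17505749898+7·25708104786=197462483400 | T(18,8)=25708104786+8·20415995028=189036065010 | T(18,9)=20415995028+9·9528822303=106175395755 | T(18,10)=9528822303+10·2758334150=37112163803 | T(18,11)=2758334150+11·512060978=8391004908 | T(18,12)=512060978+12·62022324=1256328866 | T(18,13)=62022324+13·4910178=125854638 | T(18,14)=4910178+14·249900=8408778 | T(18,15)=249900+15·7820=367200 | T(18,16)=7820+16·136=9996 | T(18,17)=136+17·1=153 | T(18,18)=1+18·0=1
B_17 = ΣS(17,k) = 1+65535+21457825+694337290+5652751651+17505749898+25708104786+20415995028+9528822303+2758334150+512060978+62022324+4910178+249900+7820+136+1 = 82864869804
B_18 = ΣS(18,k) = 1+131071+64439010+2798806985+28958095545+110687251039+197462483400+189036065010+106175395755+37112163803+8391004908+1256328866+125854638+8408778+367200+9996+153+1 = 682076806159

82864869804, 682076806159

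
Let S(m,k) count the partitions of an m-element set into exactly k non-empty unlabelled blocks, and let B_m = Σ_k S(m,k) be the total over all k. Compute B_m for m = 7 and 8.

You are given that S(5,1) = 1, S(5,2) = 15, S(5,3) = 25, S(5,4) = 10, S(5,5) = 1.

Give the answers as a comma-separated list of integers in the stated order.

877, 4140

[6] T[6,1]:1*1+0=1 · T[6,2]:2*15+1=31 · T[6,3]:3*25+15=90 · T[6,4]:4*10+25=65 · T[6,5]:5*1+10=15 · T[6,6]:6*0+1=1
[7] T[7,1]:1*1+0=1 · T[7,2]:2*31+1=63 · T[7,3]:3*90+31=301 · T[7,4]:4*65+90=350 · T[7,5]:5*15+65=140 · T[7,6]:6*1+15=21 · T[7,7]:7*0+1=1
[8] T[8,1]:1*1+0=1 · T[8,2]:2*63+1=127 · T[8,3]:3*301+63=966 · T[8,4]:4*350+301=1701 · T[8,5]:5*140+350=1050 · T[8,6]:6*21+140=266 · T[8,7]:7*1+21=28 · T[8,8]:8*0+1=1
B_7 = ΣS(7,k) = 1+63+301+350+140+21+1 = 877
B_8 = ΣS(8,k) = 1+127+966+1701+1050+266+28+1 = 4140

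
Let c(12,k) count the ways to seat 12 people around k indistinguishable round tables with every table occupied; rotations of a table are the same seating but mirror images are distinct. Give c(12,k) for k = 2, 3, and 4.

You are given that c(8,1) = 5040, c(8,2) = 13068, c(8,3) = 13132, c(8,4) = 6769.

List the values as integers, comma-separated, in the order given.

120543840, 150917976, 105258076

r9: T_9,1=8×5040+0=40320; T_9,2=8×13068+5040=109584; T_9,3=8×13132+13068=118124; T_9,4=8×6769+13132=67284
r10: T_10,1=9×40320+0=362880; T_10,2=9×109584+40320=1026576; T_10,3=9×118124+109584=1172700; T_10,4=9×67284+118124=723680
r11: T_11,1=10×362880+0=3628800; T_11,2=10×1026576+362880=10628640; T_11,3=10×1172700+1026576=12753576; T_11,4=10×723680+1172700=8409500
r12: T_12,2=11×10628640+3628800=120543840; T_12,3=11×12753576+10628640=150917976; T_12,4=11×8409500+12753576=105258076
Read c(12,2) = 120543840, c(12,3) = 150917976, c(12,4) = 105258076.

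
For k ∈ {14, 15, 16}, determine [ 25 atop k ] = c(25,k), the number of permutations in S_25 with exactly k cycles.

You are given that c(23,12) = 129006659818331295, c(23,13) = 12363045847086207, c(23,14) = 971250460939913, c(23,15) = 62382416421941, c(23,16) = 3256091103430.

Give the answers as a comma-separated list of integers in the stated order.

r24: T_24,13=23×12363045847086207+129006659818331295=413356714301314056; T_24,14=23×971250460939913+12363045847086207=34701806448704206; T_24,15=23×62382416421941+971250460939913=2406046038644556; T_24,16=23×3256091103430+62382416421941=137272511800831
r25: T_25,14=24×34701806448704206+413356714301314056=1246200069070215000; T_25,15=24×2406046038644556+34701806448704206=92446911376173550; T_25,16=24×137272511800831+2406046038644556=5700586321864500
Read c(25,14) = 1246200069070215000, c(25,15) = 92446911376173550, c(25,16) = 5700586321864500.

1246200069070215000, 92446911376173550, 5700586321864500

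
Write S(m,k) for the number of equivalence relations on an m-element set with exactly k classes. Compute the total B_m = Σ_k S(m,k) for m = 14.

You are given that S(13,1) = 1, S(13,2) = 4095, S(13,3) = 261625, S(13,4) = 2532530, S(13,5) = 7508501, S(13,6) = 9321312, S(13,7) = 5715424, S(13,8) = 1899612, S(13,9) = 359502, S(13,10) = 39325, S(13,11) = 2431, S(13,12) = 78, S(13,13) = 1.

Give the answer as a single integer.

190899322

i=14: T(14,1)=0+1·1=1 | T(14,2)=1+2·4095=8191 | T(14,3)=4095+3·261625=788970 | T(14,4)=261625+4·2532530=10391745 | T(14,5)=2532530+5·7508501=40075035 | T(14,6)=7508501+6·9321312=63436373 | T(14,7)=9321312+7·5715424=49329280 | T(14,8)=5715424+8·1899612=20912320 | T(14,9)=1899612+9·359502=5135130 | T(14,10)=359502+10·39325=752752 | T(14,11)=39325+11·2431=66066 | T(14,12)=2431+12·78=3367 | T(14,13)=78+13·1=91 | T(14,14)=1+14·0=1
B_14 = ΣS(14,k) = 1+8191+788970+10391745+40075035+63436373+49329280+20912320+5135130+752752+66066+3367+91+1 = 190899322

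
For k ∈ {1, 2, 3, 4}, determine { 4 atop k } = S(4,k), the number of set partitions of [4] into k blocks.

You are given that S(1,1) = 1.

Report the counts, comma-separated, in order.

row 2: T[2][1]=1·1+0=1  T[2][2]=2·0+1=1
row 3: T[3][1]=1·1+0=1  T[3][2]=2·1+1=3  T[3][3]=3·0+1=1
row 4: T[4][1]=1·1+0=1  T[4][2]=2·3+1=7  T[4][3]=3·1+3=6  T[4][4]=4·0+1=1
Read S(4,1) = 1, S(4,2) = 7, S(4,3) = 6, S(4,4) = 1.

1, 7, 6, 1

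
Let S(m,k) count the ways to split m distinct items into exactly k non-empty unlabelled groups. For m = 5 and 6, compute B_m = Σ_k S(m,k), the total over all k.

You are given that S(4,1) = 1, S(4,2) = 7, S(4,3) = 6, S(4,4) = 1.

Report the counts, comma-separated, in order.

52, 203

@5  (5,1):1·1+0→1, (5,2):7·2+1→15, (5,3):6·3+7→25, (5,4):1·4+6→10, (5,5):0·5+1→1
@6  (6,1):1·1+0→1, (6,2):15·2+1→31, (6,3):25·3+15→90, (6,4):10·4+25→65, (6,5):1·5+10→15, (6,6):0·6+1→1
B_5 = ΣS(5,k) = 1+15+25+10+1 = 52
B_6 = ΣS(6,k) = 1+31+90+65+15+1 = 203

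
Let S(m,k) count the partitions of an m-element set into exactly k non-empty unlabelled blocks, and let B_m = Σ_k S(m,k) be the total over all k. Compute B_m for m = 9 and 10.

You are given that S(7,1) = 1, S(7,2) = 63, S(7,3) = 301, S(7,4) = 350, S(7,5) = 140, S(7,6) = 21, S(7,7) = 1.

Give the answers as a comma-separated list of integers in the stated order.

21147, 115975

r8: T_8,1=1×1+0=1; T_8,2=2×63+1=127; T_8,3=3×301+63=966; T_8,4=4×350+301=1701; T_8,5=5×140+350=1050; T_8,6=6×21+140=266; T_8,7=7×1+21=28; T_8,8=8×0+1=1
r9: T_9,1=1×1+0=1; T_9,2=2×127+1=255; T_9,3=3×966+127=3025; T_9,4=4×1701+966=7770; T_9,5=5×1050+1701=6951; T_9,6=6×266+1050=2646; T_9,7=7×28+266=462; T_9,8=8×1+28=36; T_9,9=9×0+1=1
r10: T_10,1=1×1+0=1; T_10,2=2×255+1=511; T_10,3=3×3025+255=9330; T_10,4=4×7770+3025=34105; T_10,5=5×6951+7770=42525; T_10,6=6×2646+6951=22827; T_10,7=7×462+2646=5880; T_10,8=8×36+462=750; T_10,9=9×1+36=45; T_10,10=10×0+1=1
B_9 = ΣS(9,k) = 1+255+3025+7770+6951+2646+462+36+1 = 21147
B_10 = ΣS(10,k) = 1+511+9330+34105+42525+22827+5880+750+45+1 = 115975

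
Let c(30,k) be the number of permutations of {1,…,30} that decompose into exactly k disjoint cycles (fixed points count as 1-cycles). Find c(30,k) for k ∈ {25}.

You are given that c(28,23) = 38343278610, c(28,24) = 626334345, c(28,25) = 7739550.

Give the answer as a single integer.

80328850875

@29  (29,24):626334345·28+38343278610→55880640270, (29,25):7739550·28+626334345→843041745
@30  (30,25):843041745·29+55880640270→80328850875
Read c(30,25) = 80328850875.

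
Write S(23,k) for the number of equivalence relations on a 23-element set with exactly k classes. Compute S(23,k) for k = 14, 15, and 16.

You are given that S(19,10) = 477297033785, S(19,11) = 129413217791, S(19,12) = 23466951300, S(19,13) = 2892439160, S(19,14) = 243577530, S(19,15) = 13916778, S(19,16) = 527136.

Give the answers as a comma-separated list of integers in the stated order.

68629175807115, 8479404429331, 762361127264

r20: T_20,11=11×129413217791+477297033785=1900842429486; T_20,12=12×23466951300+129413217791=411016633391; T_20,13=13×2892439160+23466951300=61068660380; T_20,14=14×243577530+2892439160=6302524580; T_20,15=15×13916778+243577530=452329200; T_20,16=16×527136+13916778=22350954
r21: T_21,12=12×411016633391+1900842429486=6833042030178; T_21,13=13×61068660380+411016633391=1204909218331; T_21,14=14×6302524580+61068660380=149304004500; T_21,15=15×452329200+6302524580=13087462580; T_21,16=16×22350954+452329200=809944464
r22: T_22,13=13×1204909218331+6833042030178=22496861868481; T_22,14=14×149304004500+1204909218331=3295165281331; T_22,15=15×13087462580+149304004500=345615943200; T_22,16=16×809944464+13087462580=26046574004
r23: T_23,14=14×3295165281331+22496861868481=68629175807115; T_23,15=15×345615943200+3295165281331=8479404429331; T_23,16=16×26046574004+345615943200=762361127264
Read S(23,14) = 68629175807115, S(23,15) = 8479404429331, S(23,16) = 762361127264.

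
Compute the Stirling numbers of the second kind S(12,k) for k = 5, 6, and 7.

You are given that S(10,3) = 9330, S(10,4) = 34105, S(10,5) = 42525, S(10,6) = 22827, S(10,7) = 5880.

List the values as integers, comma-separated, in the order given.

1379400, 1323652, 627396

r11: T_11,4=4×34105+9330=145750; T_11,5=5×42525+34105=246730; T_11,6=6×22827+42525=179487; T_11,7=7×5880+22827=63987
r12: T_12,5=5×246730+145750=1379400; T_12,6=6×179487+246730=1323652; T_12,7=7×63987+179487=627396
Read S(12,5) = 1379400, S(12,6) = 1323652, S(12,7) = 627396.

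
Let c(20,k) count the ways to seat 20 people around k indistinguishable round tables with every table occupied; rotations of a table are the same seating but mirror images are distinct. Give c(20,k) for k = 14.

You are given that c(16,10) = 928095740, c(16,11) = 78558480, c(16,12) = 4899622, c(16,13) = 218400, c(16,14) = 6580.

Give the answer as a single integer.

20692933630

row 17: T[17][11]=16·78558480+928095740=2185031420  T[17][12]=16·4899622+78558480=156952432  T[17][13]=16·218400+4899622=8394022  T[17][14]=16·6580+218400=323680
row 18: T[18][12]=17·156952432+2185031420=4853222764  T[18][13]=17·8394022+156952432=299650806  T[18][14]=17·323680+8394022=13896582
row 19: T[19][13]=18·299650806+4853222764=10246937272  T[19][14]=18·13896582+299650806=549789282
row 20: T[20][14]=19·549789282+10246937272=20692933630
Read c(20,14) = 20692933630.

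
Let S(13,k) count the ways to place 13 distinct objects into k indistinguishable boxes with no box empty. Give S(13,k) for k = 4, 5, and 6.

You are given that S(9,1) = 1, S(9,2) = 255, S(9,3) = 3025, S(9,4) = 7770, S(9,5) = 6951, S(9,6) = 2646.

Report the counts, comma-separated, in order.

r10: T_10,1=1×1+0=1; T_10,2=2×255+1=511; T_10,3=3×3025+255=9330; T_10,4=4×7770+3025=34105; T_10,5=5×6951+7770=42525; T_10,6=6×2646+6951=22827
r11: T_11,2=2×511+1=1023; T_11,3=3×9330+511=28501; T_11,4=4×34105+9330=145750; T_11,5=5×42525+34105=246730; T_11,6=6×22827+42525=179487
r12: T_12,3=3×28501+1023=86526; T_12,4=4×145750+28501=611501; T_12,5=5×246730+145750=1379400; T_12,6=6×179487+246730=1323652
r13: T_13,4=4×611501+86526=2532530; T_13,5=5×1379400+611501=7508501; T_13,6=6×1323652+1379400=9321312
Read S(13,4) = 2532530, S(13,5) = 7508501, S(13,6) = 9321312.

2532530, 7508501, 9321312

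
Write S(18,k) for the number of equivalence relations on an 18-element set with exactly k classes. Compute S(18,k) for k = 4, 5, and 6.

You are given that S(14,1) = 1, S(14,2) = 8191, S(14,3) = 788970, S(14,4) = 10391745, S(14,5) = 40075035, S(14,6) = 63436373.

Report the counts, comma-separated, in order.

[15] T[15,1]:1*1+0=1 · T[15,2]:2*8191+1=16383 · T[15,3]:3*788970+8191=2375101 · T[15,4]:4*10391745+788970=42355950 · T[15,5]:5*40075035+10391745=210766920 · T[15,6]:6*63436373+40075035=420693273
[16] T[16,2]:2*16383+1=32767 · T[16,3]:3*2375101+16383=7141686 · T[16,4]:4*42355950+2375101=171798901 · T[16,5]:5*210766920+42355950=1096190550 · T[16,6]:6*420693273+210766920=2734926558
[17] T[17,3]:3*7141686+32767=21457825 · T[17,4]:4*171798901+7141686=694337290 · T[17,5]:5*1096190550+171798901=5652751651 · T[17,6]:6*2734926558+1096190550=17505749898
[18] T[18,4]:4*694337290+21457825=2798806985 · T[18,5]:5*5652751651+694337290=28958095545 · T[18,6]:6*17505749898+5652751651=110687251039
Read S(18,4) = 2798806985, S(18,5) = 28958095545, S(18,6) = 110687251039.

2798806985, 28958095545, 110687251039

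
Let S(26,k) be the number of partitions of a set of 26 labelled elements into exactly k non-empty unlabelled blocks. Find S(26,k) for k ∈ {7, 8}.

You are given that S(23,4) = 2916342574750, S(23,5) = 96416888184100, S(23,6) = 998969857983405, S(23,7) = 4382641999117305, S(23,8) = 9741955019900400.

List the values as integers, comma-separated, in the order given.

1631853797991016600, 5749622251945664950

[24] T[24,5]:5*96416888184100+2916342574750=485000783495250 · T[24,6]:6*998969857983405+96416888184100=6090236036084530 · T[24,7]:7*4382641999117305+998969857983405=31677463851804540 · T[24,8]:8*9741955019900400+4382641999117305=82318282158320505
[25] T[25,6]:6*6090236036084530+485000783495250=37026417000002430 · T[25,7]:7*31677463851804540+6090236036084530=227832482998716310 · T[25,8]:8*82318282158320505+31677463851804540=690223721118368580
[26] T[26,7]:7*227832482998716310+37026417000002430=1631853797991016600 · T[26,8]:8*690223721118368580+227832482998716310=5749622251945664950
Read S(26,7) = 1631853797991016600, S(26,8) = 5749622251945664950.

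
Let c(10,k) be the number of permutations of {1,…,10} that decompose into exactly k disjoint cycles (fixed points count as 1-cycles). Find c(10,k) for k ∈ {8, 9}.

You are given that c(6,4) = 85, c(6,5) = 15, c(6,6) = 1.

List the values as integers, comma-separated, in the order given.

870, 45

[7] T[7,5]:6*15+85=175 · T[7,6]:6*1+15=21 · T[7,7]:6*0+1=1
[8] T[8,6]:7*21+175=322 · T[8,7]:7*1+21=28 · T[8,8]:7*0+1=1
[9] T[9,7]:8*28+322=546 · T[9,8]:8*1+28=36 · T[9,9]:8*0+1=1
[10] T[10,8]:9*36+546=870 · T[10,9]:9*1+36=45
Read c(10,8) = 870, c(10,9) = 45.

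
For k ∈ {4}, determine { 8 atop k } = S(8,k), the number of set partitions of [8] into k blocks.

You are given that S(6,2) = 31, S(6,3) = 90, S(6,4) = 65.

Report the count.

1701

r7: T_7,3=3×90+31=301; T_7,4=4×65+90=350
r8: T_8,4=4×350+301=1701
Read S(8,4) = 1701.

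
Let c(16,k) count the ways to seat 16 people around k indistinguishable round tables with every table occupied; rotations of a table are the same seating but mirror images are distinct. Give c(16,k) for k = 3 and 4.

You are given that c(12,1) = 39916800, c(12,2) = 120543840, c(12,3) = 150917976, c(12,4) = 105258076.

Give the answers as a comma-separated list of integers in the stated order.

r13: T_13,1=12×39916800+0=479001600; T_13,2=12×120543840+39916800=1486442880; T_13,3=12×150917976+120543840=1931559552; T_13,4=12×105258076+150917976=1414014888
r14: T_14,1=13×479001600+0=6227020800; T_14,2=13×1486442880+479001600=19802759040; T_14,3=13×1931559552+1486442880=26596717056; T_14,4=13×1414014888+1931559552=20313753096
r15: T_15,2=14×19802759040+6227020800=283465647360; T_15,3=14×26596717056+19802759040=392156797824; T_15,4=14×20313753096+26596717056=310989260400
r16: T_16,3=15×392156797824+283465647360=6165817614720; T_16,4=15×310989260400+392156797824=5056995703824
Read c(16,3) = 6165817614720, c(16,4) = 5056995703824.

6165817614720, 5056995703824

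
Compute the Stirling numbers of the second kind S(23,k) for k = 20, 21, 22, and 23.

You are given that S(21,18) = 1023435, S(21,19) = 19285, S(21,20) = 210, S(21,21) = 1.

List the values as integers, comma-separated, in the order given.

row 22: T[22][19]=19·19285+1023435=1389850  T[22][20]=20·210+19285=23485  T[22][21]=21·1+210=231  T[22][22]=22·0+1=1
row 23: T[23][20]=20·23485+1389850=1859550  T[23][21]=21·231+23485=28336  T[23][22]=22·1+231=253  T[23][23]=23·0+1=1
Read S(23,20) = 1859550, S(23,21) = 28336, S(23,22) = 253, S(23,23) = 1.

1859550, 28336, 253, 1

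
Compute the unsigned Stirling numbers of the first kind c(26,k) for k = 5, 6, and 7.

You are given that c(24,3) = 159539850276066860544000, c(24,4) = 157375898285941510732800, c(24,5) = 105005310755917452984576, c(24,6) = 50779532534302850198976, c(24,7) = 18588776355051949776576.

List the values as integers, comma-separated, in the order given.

i=25: T(25,4)=159539850276066860544000+24·157375898285941510732800=3936561409138663118131200 | T(25,5)=157375898285941510732800+24·105005310755917452984576=2677503356427960382362624 | T(25,6)=105005310755917452984576+24·50779532534302850198976=1323714091579185857760000 | T(25,7)=50779532534302850198976+24·18588776355051949776576=496910165055549644836800
i=26: T(26,5)=3936561409138663118131200+25·2677503356427960382362624=70874145319837672677196800 | T(26,6)=2677503356427960382362624+25·1323714091579185857760000=35770355645907606826362624 | T(26,7)=1323714091579185857760000+25·496910165055549644836800=13746468217967926978680000
Read c(26,5) = 70874145319837672677196800, c(26,6) = 35770355645907606826362624, c(26,7) = 13746468217967926978680000.

70874145319837672677196800, 35770355645907606826362624, 13746468217967926978680000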